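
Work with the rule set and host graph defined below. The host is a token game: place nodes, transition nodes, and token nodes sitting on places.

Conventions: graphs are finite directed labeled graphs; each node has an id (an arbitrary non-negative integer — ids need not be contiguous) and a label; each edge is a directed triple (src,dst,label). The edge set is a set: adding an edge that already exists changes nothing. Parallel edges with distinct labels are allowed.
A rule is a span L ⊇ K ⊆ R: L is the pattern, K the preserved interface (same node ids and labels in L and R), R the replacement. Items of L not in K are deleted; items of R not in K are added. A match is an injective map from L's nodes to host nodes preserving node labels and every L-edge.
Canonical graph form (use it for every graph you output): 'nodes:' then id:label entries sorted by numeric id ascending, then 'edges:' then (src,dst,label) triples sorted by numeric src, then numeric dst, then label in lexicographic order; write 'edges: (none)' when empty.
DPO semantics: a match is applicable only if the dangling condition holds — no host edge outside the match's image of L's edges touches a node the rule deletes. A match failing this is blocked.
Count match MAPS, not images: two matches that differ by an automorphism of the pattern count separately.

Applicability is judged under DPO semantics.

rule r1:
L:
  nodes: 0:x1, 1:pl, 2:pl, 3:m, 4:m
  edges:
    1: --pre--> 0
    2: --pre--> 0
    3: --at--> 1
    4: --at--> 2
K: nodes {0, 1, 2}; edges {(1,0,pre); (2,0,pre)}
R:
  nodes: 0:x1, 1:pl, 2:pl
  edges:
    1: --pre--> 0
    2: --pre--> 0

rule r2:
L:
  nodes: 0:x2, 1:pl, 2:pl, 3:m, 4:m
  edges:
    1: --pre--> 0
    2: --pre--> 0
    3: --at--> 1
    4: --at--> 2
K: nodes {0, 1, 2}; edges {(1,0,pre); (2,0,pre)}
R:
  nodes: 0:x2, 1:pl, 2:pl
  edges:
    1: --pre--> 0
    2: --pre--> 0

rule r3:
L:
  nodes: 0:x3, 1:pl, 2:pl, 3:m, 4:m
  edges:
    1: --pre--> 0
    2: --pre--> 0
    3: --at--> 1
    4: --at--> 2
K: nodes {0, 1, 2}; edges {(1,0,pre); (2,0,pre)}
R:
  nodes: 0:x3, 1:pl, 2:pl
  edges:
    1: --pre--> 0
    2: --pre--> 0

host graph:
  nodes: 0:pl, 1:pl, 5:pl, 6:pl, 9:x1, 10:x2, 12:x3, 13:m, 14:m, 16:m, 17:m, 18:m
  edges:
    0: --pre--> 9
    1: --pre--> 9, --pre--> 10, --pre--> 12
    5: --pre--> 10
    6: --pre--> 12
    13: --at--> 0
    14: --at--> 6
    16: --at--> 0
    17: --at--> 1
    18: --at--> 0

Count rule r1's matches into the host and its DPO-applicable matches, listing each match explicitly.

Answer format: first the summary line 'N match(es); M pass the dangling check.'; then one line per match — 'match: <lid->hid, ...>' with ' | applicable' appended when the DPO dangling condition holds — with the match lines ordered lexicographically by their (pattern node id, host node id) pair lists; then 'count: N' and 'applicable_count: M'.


6 match(es); 6 pass the dangling check.
match: 0->9, 1->0, 2->1, 3->13, 4->17 | applicable
match: 0->9, 1->0, 2->1, 3->16, 4->17 | applicable
match: 0->9, 1->0, 2->1, 3->18, 4->17 | applicable
match: 0->9, 1->1, 2->0, 3->17, 4->13 | applicable
match: 0->9, 1->1, 2->0, 3->17, 4->16 | applicable
match: 0->9, 1->1, 2->0, 3->17, 4->18 | applicable
count: 6
applicable_count: 6


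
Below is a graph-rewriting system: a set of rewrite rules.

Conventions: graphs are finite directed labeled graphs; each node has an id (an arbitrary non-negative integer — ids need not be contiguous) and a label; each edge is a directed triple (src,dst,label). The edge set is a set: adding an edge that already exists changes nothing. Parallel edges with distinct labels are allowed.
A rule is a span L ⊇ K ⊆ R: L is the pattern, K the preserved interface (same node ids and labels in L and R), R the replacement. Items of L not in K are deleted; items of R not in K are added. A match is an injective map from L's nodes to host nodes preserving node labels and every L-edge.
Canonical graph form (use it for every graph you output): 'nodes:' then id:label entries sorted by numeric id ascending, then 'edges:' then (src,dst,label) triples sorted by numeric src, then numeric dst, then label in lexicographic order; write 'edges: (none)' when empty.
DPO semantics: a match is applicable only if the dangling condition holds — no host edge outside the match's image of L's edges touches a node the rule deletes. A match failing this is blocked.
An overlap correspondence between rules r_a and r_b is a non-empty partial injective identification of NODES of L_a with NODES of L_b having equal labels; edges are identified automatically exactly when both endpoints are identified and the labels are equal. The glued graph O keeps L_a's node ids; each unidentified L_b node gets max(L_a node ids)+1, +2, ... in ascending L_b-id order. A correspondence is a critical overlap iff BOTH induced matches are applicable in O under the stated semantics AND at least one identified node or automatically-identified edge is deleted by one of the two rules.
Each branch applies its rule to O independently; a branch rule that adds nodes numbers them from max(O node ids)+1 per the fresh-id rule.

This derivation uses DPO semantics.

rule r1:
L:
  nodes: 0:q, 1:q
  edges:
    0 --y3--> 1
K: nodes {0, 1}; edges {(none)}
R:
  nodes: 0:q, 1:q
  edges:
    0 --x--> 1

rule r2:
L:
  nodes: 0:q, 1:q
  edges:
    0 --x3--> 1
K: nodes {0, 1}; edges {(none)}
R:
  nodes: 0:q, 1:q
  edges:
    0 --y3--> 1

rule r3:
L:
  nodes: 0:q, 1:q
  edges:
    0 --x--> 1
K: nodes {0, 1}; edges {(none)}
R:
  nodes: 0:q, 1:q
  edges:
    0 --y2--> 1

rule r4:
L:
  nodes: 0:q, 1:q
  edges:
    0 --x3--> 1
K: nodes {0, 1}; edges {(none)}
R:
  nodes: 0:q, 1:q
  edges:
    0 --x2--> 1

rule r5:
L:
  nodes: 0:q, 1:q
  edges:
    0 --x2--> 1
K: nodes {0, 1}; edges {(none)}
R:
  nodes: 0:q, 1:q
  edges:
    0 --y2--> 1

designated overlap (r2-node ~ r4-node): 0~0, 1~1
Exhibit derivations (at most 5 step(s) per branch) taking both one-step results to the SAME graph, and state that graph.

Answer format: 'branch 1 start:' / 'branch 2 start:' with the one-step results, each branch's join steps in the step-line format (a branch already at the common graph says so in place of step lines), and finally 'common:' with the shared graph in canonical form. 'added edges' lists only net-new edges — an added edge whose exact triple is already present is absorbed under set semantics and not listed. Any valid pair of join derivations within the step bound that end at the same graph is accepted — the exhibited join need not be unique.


branch 1 start:
nodes: 0:q, 1:q
edges: (0,1,y3)
branch 2 start:
nodes: 0:q, 1:q
edges: (0,1,x2)
branch 1 step 1: rule r1; match: 0->0, 1->1; deleted nodes (none); deleted edges (0,1,y3); added nodes (none); added edges (0,1,x); result: nodes: 0:q, 1:q edges: (0,1,x)
branch 1 step 2: rule r3; match: 0->0, 1->1; deleted nodes (none); deleted edges (0,1,x); added nodes (none); added edges (0,1,y2); result: nodes: 0:q, 1:q edges: (0,1,y2)
branch 2 step 1: rule r5; match: 0->0, 1->1; deleted nodes (none); deleted edges (0,1,x2); added nodes (none); added edges (0,1,y2); result: nodes: 0:q, 1:q edges: (0,1,y2)
common:
nodes: 0:q, 1:q
edges: (0,1,y2)


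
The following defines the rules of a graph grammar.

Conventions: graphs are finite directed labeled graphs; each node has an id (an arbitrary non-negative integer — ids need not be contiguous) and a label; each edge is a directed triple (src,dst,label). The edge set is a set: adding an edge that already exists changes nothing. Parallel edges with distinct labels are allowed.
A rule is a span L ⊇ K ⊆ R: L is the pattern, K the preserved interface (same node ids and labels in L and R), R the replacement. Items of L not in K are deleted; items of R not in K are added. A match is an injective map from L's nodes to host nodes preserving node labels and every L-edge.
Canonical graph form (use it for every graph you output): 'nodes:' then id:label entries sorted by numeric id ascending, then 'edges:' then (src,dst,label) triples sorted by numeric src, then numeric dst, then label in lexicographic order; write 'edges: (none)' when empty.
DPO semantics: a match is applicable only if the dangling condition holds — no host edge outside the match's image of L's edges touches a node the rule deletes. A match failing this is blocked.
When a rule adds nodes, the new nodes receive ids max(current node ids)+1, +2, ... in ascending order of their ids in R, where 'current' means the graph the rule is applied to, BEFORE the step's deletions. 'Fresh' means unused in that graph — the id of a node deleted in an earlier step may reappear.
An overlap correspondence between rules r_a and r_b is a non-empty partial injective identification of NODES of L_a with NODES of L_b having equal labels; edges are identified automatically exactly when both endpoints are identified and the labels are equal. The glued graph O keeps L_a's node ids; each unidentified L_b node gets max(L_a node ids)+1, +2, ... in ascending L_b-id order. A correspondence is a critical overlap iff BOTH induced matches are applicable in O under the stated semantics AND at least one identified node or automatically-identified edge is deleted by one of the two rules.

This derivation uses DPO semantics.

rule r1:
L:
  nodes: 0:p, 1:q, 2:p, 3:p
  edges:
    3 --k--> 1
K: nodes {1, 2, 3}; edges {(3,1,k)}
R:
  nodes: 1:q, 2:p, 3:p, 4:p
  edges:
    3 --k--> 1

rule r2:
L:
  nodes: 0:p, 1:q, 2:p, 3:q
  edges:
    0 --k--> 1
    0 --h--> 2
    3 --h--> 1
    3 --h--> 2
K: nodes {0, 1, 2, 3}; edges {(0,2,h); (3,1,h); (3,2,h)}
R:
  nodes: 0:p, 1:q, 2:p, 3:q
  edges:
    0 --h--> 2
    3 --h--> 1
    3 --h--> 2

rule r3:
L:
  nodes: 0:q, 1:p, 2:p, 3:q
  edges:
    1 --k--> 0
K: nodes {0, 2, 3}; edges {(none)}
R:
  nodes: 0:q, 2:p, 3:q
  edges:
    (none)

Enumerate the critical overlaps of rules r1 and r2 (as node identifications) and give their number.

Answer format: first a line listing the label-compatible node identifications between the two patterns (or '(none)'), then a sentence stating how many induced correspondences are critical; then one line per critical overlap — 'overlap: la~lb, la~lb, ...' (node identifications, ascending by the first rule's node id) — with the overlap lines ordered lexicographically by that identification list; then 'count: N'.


label-compatible node identifications between L(r1) and L(r2): 0~0, 0~2, 1~1, 1~3, 2~0, 2~2, 3~0, 3~2
2 of the induced correspondences are critical overlaps of r1 and r2.
overlap: 1~1, 2~2, 3~0
overlap: 1~1, 3~0
count: 2


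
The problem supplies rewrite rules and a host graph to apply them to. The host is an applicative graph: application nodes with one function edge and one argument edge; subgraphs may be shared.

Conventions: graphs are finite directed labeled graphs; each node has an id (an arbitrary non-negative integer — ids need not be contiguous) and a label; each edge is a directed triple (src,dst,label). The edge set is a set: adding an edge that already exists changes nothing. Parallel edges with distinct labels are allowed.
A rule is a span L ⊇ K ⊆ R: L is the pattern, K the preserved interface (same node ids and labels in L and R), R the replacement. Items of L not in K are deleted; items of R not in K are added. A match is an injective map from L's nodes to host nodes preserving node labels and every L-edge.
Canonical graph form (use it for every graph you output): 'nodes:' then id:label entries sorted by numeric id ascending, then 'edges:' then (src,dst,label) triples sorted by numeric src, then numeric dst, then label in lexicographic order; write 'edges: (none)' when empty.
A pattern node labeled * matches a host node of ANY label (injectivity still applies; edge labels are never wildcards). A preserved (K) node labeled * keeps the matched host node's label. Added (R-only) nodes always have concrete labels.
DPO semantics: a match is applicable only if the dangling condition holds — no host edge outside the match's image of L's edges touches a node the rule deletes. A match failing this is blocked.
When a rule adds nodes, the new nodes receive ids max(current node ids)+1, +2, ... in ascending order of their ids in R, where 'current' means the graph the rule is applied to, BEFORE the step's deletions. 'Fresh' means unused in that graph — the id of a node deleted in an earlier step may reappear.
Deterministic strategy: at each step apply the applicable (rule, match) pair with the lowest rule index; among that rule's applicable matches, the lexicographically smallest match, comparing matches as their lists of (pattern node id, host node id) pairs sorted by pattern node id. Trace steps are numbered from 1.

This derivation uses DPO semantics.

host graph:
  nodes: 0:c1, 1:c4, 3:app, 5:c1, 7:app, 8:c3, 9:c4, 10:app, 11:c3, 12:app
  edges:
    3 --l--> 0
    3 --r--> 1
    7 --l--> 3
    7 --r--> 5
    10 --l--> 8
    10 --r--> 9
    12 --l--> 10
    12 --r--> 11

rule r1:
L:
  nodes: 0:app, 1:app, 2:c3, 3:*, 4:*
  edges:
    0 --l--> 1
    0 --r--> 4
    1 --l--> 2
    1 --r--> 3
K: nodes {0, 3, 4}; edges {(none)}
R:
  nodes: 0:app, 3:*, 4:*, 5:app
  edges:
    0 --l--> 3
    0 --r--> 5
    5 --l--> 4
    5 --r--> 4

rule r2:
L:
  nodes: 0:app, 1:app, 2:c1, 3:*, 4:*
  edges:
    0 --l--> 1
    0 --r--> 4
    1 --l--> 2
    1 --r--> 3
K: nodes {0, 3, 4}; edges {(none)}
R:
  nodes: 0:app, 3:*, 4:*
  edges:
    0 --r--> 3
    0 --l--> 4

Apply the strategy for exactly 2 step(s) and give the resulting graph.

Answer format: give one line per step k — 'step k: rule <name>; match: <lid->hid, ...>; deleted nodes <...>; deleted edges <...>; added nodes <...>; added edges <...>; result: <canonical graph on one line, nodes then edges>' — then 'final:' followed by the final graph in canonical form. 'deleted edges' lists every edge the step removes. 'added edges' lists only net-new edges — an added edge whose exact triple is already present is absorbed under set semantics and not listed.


step 1: rule r1; match: 0->12, 1->10, 2->8, 3->9, 4->11; deleted nodes 8, 10; deleted edges (10,8,l); (10,9,r); (12,10,l); (12,11,r); added nodes 13; added edges (12,9,l); (12,13,r); (13,11,l); (13,11,r); result: nodes: 0:c1, 1:c4, 3:app, 5:c1, 7:app, 9:c4, 11:c3, 12:app, 13:app edges: (3,0,l); (3,1,r); (7,3,l); (7,5,r); (12,9,l); (12,13,r); (13,11,l); (13,11,r)
step 2: rule r2; match: 0->7, 1->3, 2->0, 3->1, 4->5; deleted nodes 0, 3; deleted edges (3,0,l); (3,1,r); (7,3,l); (7,5,r); added nodes (none); added edges (7,1,r); (7,5,l); result: nodes: 1:c4, 5:c1, 7:app, 9:c4, 11:c3, 12:app, 13:app edges: (7,1,r); (7,5,l); (12,9,l); (12,13,r); (13,11,l); (13,11,r)
final:
nodes: 1:c4, 5:c1, 7:app, 9:c4, 11:c3, 12:app, 13:app
edges: (7,1,r); (7,5,l); (12,9,l); (12,13,r); (13,11,l); (13,11,r)


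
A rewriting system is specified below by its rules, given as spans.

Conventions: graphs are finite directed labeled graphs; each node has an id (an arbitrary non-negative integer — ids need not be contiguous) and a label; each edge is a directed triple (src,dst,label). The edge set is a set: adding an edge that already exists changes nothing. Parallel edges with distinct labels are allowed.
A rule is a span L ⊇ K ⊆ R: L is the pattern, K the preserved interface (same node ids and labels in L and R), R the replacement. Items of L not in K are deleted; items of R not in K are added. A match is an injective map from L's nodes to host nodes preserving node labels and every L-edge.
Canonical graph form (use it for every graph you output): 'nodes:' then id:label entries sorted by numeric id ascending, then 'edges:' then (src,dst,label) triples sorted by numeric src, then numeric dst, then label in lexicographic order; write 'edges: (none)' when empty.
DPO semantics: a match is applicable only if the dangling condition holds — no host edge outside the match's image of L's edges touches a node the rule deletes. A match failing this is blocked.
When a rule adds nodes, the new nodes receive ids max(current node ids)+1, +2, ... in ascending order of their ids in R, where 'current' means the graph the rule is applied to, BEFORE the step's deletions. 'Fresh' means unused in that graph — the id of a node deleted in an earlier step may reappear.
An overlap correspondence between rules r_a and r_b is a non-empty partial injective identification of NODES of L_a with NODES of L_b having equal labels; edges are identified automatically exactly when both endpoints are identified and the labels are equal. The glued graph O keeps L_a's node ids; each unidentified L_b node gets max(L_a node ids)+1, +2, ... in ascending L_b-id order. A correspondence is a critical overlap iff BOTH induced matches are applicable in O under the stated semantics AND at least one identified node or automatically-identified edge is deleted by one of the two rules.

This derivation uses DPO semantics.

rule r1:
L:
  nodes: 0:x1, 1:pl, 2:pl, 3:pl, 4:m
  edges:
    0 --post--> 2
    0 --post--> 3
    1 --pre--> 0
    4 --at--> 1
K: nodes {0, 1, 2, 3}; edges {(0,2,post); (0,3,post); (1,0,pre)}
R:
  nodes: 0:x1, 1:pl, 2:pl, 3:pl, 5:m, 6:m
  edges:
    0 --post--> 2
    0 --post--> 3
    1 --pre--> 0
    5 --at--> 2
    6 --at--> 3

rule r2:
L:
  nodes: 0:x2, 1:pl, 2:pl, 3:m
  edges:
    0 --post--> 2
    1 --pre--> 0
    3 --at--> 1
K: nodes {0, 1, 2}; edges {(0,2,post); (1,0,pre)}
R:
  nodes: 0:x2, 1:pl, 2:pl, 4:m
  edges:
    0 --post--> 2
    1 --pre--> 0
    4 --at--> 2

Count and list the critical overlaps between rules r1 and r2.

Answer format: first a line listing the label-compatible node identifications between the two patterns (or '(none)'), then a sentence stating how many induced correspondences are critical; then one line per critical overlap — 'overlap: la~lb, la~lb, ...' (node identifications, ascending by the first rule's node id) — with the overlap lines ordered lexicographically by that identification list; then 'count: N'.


label-compatible node identifications between L(r1) and L(r2): 1~1, 1~2, 2~1, 2~2, 3~1, 3~2, 4~3
3 of the induced correspondences are critical overlaps of r1 and r2.
overlap: 1~1, 2~2, 4~3
overlap: 1~1, 3~2, 4~3
overlap: 1~1, 4~3
count: 3


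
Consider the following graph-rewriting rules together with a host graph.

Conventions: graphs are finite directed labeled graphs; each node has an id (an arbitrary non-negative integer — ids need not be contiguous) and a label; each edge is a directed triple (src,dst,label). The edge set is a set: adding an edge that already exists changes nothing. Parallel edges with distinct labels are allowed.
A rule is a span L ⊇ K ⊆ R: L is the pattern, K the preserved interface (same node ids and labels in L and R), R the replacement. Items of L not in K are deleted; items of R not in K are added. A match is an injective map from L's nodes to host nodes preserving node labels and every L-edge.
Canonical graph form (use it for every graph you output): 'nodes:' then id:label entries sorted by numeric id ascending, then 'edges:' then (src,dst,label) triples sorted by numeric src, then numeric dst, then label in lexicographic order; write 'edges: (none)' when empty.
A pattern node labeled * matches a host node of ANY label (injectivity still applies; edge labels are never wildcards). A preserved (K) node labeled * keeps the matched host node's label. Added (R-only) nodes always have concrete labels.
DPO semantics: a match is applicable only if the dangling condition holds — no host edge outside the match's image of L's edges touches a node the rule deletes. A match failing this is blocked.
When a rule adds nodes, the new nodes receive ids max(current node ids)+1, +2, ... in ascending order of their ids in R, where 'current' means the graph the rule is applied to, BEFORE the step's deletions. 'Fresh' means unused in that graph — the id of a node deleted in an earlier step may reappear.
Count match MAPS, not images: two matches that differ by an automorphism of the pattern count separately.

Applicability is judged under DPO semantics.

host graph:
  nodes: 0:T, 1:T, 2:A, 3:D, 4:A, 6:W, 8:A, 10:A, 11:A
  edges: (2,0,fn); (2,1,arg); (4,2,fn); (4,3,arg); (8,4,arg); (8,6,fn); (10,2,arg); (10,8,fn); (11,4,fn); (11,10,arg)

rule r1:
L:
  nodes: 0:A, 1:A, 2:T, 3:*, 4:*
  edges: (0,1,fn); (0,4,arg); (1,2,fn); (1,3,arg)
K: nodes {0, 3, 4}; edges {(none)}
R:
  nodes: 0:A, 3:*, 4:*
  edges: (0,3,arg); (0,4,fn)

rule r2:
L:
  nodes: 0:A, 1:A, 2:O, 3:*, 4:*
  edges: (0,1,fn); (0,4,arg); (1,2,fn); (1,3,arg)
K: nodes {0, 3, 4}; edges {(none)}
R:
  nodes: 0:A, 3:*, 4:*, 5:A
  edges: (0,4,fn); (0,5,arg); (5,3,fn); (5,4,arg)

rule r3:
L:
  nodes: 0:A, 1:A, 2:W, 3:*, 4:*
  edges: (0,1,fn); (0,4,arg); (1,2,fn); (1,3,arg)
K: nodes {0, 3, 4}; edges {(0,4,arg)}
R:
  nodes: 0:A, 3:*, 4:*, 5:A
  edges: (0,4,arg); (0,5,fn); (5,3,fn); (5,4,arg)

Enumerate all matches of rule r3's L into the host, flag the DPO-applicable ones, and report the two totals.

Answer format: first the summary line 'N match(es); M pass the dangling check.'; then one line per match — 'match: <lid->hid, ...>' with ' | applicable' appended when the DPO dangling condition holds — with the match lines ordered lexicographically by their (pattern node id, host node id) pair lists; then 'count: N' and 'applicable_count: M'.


1 match(es); 1 pass the dangling check.
match: 0->10, 1->8, 2->6, 3->4, 4->2 | applicable
count: 1
applicable_count: 1


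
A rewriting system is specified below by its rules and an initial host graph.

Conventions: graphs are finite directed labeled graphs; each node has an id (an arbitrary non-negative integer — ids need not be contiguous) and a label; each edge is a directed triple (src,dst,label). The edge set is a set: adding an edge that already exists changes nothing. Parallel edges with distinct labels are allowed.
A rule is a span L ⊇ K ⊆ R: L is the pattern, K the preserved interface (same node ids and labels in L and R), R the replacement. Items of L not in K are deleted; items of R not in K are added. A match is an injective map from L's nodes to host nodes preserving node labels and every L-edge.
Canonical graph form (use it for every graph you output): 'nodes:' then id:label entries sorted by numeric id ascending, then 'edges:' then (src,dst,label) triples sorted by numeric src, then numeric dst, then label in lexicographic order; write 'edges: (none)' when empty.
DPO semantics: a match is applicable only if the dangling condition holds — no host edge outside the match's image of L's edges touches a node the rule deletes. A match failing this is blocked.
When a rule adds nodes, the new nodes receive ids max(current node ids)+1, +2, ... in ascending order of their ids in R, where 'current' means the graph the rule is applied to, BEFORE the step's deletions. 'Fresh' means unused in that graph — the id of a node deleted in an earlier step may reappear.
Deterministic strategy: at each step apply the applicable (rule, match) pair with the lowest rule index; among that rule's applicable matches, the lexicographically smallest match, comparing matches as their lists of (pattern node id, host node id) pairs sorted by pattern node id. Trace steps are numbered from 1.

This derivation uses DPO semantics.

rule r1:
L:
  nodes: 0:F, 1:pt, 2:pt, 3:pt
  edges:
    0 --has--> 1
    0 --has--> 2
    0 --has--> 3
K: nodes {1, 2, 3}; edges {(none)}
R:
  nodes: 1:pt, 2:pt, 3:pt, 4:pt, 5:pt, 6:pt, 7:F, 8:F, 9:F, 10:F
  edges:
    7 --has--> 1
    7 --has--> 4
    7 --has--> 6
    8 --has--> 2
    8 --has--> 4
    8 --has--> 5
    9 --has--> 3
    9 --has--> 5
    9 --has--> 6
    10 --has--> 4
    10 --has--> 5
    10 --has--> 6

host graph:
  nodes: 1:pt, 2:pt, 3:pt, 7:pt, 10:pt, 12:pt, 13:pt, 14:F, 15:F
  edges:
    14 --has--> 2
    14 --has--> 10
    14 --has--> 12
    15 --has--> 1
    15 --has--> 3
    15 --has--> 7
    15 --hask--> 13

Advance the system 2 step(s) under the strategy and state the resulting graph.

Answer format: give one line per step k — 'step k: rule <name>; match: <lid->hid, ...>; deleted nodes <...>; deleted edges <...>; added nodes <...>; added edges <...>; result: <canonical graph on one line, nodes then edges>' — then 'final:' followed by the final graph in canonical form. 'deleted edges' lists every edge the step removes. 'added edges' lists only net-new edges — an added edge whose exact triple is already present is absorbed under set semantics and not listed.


step 1: rule r1; match: 0->14, 1->2, 2->10, 3->12; deleted nodes 14; deleted edges (14,2,has); (14,10,has); (14,12,has); added nodes 16, 17, 18, 19, 20, 21, 22; added edges (19,2,has); (19,16,has); (19,18,has); (20,10,has); (20,16,has); (20,17,has); (21,12,has); (21,17,has); (21,18,has); (22,16,has); (22,17,has); (22,18,has); result: nodes: 1:pt, 2:pt, 3:pt, 7:pt, 10:pt, 12:pt, 13:pt, 15:F, 16:pt, 17:pt, 18:pt, 19:F, 20:F, 21:F, 22:F edges: (15,1,has); (15,3,has); (15,7,has); (15,13,hask); (19,2,has); (19,16,has); (19,18,has); (20,10,has); (20,16,has); (20,17,has); (21,12,has); (21,17,has); (21,18,has); (22,16,has); (22,17,has); (22,18,has)
step 2: rule r1; match: 0->19, 1->2, 2->16, 3->18; deleted nodes 19; deleted edges (19,2,has); (19,16,has); (19,18,has); added nodes 23, 24, 25, 26, 27, 28, 29; added edges (26,2,has); (26,23,has); (26,25,has); (27,16,has); (27,23,has); (27,24,has); (28,18,has); (28,24,has); (28,25,has); (29,23,has); (29,24,has); (29,25,has); result: nodes: 1:pt, 2:pt, 3:pt, 7:pt, 10:pt, 12:pt, 13:pt, 15:F, 16:pt, 17:pt, 18:pt, 20:F, 21:F, 22:F, 23:pt, 24:pt, 25:pt, 26:F, 27:F, 28:F, 29:F edges: (15,1,has); (15,3,has); (15,7,has); (15,13,hask); (20,10,has); (20,16,has); (20,17,has); (21,12,has); (21,17,has); (21,18,has); (22,16,has); (22,17,has); (22,18,has); (26,2,has); (26,23,has); (26,25,has); (27,16,has); (27,23,has); (27,24,has); (28,18,has); (28,24,has); (28,25,has); (29,23,has); (29,24,has); (29,25,has)
final:
nodes: 1:pt, 2:pt, 3:pt, 7:pt, 10:pt, 12:pt, 13:pt, 15:F, 16:pt, 17:pt, 18:pt, 20:F, 21:F, 22:F, 23:pt, 24:pt, 25:pt, 26:F, 27:F, 28:F, 29:F
edges: (15,1,has); (15,3,has); (15,7,has); (15,13,hask); (20,10,has); (20,16,has); (20,17,has); (21,12,has); (21,17,has); (21,18,has); (22,16,has); (22,17,has); (22,18,has); (26,2,has); (26,23,has); (26,25,has); (27,16,has); (27,23,has); (27,24,has); (28,18,has); (28,24,has); (28,25,has); (29,23,has); (29,24,has); (29,25,has)


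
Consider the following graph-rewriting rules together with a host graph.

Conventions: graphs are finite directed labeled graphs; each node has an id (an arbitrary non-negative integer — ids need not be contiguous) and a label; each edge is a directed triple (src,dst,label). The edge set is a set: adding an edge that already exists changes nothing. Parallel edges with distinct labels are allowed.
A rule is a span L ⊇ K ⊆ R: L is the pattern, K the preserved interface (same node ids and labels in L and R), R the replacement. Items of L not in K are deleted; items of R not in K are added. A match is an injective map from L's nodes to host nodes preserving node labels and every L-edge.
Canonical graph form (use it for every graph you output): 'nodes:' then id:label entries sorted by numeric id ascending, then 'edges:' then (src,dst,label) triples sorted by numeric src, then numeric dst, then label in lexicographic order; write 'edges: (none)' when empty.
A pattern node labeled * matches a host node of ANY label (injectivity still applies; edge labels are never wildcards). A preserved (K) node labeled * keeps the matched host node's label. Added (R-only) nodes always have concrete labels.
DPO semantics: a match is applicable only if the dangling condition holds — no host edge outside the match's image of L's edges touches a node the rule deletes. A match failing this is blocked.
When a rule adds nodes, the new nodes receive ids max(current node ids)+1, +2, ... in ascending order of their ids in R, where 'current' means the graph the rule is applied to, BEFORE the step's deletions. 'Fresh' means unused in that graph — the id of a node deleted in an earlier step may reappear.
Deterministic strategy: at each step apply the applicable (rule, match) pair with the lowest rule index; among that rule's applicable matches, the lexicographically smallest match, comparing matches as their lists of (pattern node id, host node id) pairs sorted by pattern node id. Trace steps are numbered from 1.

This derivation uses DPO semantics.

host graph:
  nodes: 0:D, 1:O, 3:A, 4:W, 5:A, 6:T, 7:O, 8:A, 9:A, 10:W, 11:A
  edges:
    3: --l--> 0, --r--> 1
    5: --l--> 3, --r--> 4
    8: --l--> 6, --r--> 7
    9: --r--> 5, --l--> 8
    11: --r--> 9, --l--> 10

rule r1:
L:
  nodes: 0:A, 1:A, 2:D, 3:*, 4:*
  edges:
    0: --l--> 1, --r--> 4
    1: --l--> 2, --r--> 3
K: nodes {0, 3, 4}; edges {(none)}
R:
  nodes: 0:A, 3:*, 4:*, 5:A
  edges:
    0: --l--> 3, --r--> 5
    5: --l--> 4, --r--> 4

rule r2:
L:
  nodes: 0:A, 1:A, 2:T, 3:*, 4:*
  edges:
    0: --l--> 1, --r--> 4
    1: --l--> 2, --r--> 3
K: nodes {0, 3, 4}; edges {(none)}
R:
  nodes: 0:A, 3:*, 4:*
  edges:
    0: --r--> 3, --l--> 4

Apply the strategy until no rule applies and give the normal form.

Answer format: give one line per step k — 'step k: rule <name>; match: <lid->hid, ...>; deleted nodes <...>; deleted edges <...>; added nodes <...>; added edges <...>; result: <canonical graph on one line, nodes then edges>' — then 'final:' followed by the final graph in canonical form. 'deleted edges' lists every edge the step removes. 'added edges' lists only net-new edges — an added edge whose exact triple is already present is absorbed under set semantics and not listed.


step 1: rule r1; match: 0->5, 1->3, 2->0, 3->1, 4->4; deleted nodes 0, 3; deleted edges (3,0,l); (3,1,r); (5,3,l); (5,4,r); added nodes 12; added edges (5,1,l); (5,12,r); (12,4,l); (12,4,r); result: nodes: 1:O, 4:W, 5:A, 6:T, 7:O, 8:A, 9:A, 10:W, 11:A, 12:A edges: (5,1,l); (5,12,r); (8,6,l); (8,7,r); (9,5,r); (9,8,l); (11,9,r); (11,10,l); (12,4,l); (12,4,r)
step 2: rule r2; match: 0->9, 1->8, 2->6, 3->7, 4->5; deleted nodes 6, 8; deleted edges (8,6,l); (8,7,r); (9,5,r); (9,8,l); added nodes (none); added edges (9,5,l); (9,7,r); result: nodes: 1:O, 4:W, 5:A, 7:O, 9:A, 10:W, 11:A, 12:A edges: (5,1,l); (5,12,r); (9,5,l); (9,7,r); (11,9,r); (11,10,l); (12,4,l); (12,4,r)
final:
nodes: 1:O, 4:W, 5:A, 7:O, 9:A, 10:W, 11:A, 12:A
edges: (5,1,l); (5,12,r); (9,5,l); (9,7,r); (11,9,r); (11,10,l); (12,4,l); (12,4,r)


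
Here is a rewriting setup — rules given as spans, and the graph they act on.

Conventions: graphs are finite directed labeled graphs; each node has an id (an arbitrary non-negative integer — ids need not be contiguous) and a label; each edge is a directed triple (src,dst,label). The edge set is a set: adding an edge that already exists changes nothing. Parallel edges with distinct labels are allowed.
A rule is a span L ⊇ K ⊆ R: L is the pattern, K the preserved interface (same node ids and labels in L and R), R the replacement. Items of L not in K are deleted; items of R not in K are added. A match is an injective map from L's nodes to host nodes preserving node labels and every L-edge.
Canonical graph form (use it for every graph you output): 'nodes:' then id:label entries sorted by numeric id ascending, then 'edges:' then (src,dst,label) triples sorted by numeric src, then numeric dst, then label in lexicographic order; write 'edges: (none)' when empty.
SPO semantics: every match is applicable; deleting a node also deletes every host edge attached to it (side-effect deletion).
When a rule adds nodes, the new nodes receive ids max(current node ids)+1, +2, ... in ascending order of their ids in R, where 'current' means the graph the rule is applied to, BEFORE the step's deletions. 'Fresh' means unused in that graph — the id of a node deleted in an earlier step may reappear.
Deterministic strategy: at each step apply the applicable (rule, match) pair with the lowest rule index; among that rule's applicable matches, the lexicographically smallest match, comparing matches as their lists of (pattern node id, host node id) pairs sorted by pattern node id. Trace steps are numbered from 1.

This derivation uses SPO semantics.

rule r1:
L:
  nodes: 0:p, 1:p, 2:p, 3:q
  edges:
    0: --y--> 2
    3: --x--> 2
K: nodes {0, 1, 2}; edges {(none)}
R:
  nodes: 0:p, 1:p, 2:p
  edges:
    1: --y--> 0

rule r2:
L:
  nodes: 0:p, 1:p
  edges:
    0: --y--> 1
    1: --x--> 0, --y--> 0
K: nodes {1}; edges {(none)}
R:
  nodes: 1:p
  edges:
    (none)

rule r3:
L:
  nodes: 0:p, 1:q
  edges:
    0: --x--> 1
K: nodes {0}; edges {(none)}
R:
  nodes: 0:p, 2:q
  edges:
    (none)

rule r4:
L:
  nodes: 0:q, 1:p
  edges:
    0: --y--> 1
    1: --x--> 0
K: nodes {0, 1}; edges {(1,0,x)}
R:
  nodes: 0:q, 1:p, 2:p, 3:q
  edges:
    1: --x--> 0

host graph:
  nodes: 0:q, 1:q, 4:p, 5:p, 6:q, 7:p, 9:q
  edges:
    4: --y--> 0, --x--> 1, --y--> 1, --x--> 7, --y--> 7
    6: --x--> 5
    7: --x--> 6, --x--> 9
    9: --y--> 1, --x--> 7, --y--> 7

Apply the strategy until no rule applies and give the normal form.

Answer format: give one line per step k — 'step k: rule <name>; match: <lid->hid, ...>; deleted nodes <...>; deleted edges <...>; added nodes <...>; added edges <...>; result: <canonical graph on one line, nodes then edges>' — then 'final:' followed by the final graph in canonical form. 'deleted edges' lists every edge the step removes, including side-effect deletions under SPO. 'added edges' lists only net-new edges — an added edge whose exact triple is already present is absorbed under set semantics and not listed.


step 1: rule r1; match: 0->4, 1->5, 2->7, 3->9; deleted nodes 9; deleted edges (4,7,y); (7,9,x); (9,1,y); (9,7,x); (9,7,y); added nodes (none); added edges (5,4,y); result: nodes: 0:q, 1:q, 4:p, 5:p, 6:q, 7:p edges: (4,0,y); (4,1,x); (4,1,y); (4,7,x); (5,4,y); (6,5,x); (7,6,x)
step 2: rule r3; match: 0->4, 1->1; deleted nodes 1; deleted edges (4,1,x); (4,1,y); added nodes 8; added edges (none); result: nodes: 0:q, 4:p, 5:p, 6:q, 7:p, 8:q edges: (4,0,y); (4,7,x); (5,4,y); (6,5,x); (7,6,x)
step 3: rule r3; match: 0->7, 1->6; deleted nodes 6; deleted edges (6,5,x); (7,6,x); added nodes 9; added edges (none); result: nodes: 0:q, 4:p, 5:p, 7:p, 8:q, 9:q edges: (4,0,y); (4,7,x); (5,4,y)
final:
nodes: 0:q, 4:p, 5:p, 7:p, 8:q, 9:q
edges: (4,0,y); (4,7,x); (5,4,y)


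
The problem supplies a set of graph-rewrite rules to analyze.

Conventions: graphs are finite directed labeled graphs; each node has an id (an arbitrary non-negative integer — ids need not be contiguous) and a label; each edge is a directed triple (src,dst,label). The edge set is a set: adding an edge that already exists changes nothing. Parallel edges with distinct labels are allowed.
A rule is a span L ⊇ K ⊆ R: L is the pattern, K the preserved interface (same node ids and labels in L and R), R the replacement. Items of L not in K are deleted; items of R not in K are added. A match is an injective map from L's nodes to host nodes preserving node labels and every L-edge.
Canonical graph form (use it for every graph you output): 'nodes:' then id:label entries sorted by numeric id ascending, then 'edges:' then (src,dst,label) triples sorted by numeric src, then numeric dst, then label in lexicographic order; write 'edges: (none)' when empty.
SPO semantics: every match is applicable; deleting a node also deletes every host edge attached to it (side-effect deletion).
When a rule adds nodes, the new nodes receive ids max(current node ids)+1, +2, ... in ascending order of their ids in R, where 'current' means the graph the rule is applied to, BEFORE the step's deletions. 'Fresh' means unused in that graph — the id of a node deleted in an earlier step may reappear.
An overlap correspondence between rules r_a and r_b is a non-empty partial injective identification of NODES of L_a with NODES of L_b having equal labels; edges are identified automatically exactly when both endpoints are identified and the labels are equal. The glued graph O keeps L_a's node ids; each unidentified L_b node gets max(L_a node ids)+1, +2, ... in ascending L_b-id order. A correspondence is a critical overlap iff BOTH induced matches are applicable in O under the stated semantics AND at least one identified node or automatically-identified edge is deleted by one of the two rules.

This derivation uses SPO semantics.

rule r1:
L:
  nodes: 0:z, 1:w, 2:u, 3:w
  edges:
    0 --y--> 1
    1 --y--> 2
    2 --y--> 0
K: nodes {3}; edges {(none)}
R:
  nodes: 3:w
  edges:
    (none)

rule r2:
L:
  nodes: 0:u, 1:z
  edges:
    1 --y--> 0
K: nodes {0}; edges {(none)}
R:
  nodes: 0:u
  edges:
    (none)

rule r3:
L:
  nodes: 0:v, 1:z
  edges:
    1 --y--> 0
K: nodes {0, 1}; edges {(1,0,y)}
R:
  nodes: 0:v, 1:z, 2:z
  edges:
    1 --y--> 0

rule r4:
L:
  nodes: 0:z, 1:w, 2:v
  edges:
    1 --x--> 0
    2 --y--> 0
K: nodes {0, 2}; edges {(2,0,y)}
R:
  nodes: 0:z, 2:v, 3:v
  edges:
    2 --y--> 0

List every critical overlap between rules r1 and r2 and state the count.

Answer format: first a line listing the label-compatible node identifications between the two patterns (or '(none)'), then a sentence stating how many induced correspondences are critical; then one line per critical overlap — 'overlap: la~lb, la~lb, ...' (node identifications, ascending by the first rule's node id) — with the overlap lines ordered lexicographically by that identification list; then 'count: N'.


label-compatible node identifications between L(r1) and L(r2): 0~1, 2~0
3 of the induced correspondences are critical overlaps of r1 and r2.
overlap: 0~1
overlap: 0~1, 2~0
overlap: 2~0
count: 3


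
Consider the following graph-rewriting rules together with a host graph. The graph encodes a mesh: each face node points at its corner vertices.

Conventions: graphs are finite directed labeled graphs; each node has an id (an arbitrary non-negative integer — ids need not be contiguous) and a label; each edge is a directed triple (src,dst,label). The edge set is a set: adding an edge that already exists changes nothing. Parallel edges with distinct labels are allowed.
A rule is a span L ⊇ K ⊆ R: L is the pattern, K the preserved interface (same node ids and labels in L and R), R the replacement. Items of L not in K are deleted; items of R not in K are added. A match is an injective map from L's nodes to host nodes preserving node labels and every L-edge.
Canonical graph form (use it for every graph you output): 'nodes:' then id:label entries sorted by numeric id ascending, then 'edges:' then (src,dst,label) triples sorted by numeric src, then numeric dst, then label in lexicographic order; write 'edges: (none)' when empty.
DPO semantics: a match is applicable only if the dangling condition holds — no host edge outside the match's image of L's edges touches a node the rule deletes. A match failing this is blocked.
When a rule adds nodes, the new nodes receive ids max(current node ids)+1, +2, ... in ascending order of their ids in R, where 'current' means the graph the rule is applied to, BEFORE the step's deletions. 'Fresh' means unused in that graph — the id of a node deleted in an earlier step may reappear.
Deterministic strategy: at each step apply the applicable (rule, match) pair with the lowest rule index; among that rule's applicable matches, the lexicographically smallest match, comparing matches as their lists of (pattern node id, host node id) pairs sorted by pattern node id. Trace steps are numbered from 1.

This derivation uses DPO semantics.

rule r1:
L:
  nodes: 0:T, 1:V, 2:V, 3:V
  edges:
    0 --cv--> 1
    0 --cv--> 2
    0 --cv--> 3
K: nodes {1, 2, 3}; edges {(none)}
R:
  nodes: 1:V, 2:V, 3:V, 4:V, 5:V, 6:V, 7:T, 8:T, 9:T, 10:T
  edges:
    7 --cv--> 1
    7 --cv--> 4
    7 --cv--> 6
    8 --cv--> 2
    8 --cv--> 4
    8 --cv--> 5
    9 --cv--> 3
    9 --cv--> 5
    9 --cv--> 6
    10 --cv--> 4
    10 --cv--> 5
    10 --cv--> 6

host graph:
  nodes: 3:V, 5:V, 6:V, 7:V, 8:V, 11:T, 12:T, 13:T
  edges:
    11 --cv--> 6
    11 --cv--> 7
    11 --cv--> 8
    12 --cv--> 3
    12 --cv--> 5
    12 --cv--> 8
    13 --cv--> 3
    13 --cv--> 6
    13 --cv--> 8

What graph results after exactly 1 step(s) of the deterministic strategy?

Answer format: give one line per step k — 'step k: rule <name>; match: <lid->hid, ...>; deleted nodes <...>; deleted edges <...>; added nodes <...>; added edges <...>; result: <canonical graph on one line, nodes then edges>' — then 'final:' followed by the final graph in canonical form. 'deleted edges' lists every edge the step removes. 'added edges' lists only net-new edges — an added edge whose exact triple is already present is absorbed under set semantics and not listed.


step 1: rule r1; match: 0->11, 1->6, 2->7, 3->8; deleted nodes 11; deleted edges (11,6,cv); (11,7,cv); (11,8,cv); added nodes 14, 15, 16, 17, 18, 19, 20; added edges (17,6,cv); (17,14,cv); (17,16,cv); (18,7,cv); (18,14,cv); (18,15,cv); (19,8,cv); (19,15,cv); (19,16,cv); (20,14,cv); (20,15,cv); (20,16,cv); result: nodes: 3:V, 5:V, 6:V, 7:V, 8:V, 12:T, 13:T, 14:V, 15:V, 16:V, 17:T, 18:T, 19:T, 20:T edges: (12,3,cv); (12,5,cv); (12,8,cv); (13,3,cv); (13,6,cv); (13,8,cv); (17,6,cv); (17,14,cv); (17,16,cv); (18,7,cv); (18,14,cv); (18,15,cv); (19,8,cv); (19,15,cv); (19,16,cv); (20,14,cv); (20,15,cv); (20,16,cv)
final:
nodes: 3:V, 5:V, 6:V, 7:V, 8:V, 12:T, 13:T, 14:V, 15:V, 16:V, 17:T, 18:T, 19:T, 20:T
edges: (12,3,cv); (12,5,cv); (12,8,cv); (13,3,cv); (13,6,cv); (13,8,cv); (17,6,cv); (17,14,cv); (17,16,cv); (18,7,cv); (18,14,cv); (18,15,cv); (19,8,cv); (19,15,cv); (19,16,cv); (20,14,cv); (20,15,cv); (20,16,cv)
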